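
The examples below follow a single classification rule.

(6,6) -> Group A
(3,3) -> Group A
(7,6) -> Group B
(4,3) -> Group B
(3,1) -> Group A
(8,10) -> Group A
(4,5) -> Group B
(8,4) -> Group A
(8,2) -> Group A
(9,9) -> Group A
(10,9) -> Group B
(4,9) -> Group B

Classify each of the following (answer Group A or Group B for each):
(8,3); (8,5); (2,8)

A rule that fits every label: sum is even — true of each 'Group A' example, false of each 'Group B' one.

Group B, Group B, Group A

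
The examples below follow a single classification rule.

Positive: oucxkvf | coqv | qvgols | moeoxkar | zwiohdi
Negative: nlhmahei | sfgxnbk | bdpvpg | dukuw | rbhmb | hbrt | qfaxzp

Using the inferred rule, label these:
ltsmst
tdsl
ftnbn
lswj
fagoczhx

The rule appears to be: contains 'o'.
ltsmst: no 'o' — fails this test, so Negative. tdsl: no 'o' — fails this test, so Negative. ftnbn: no 'o' — fails this test, so Negative. lswj: no 'o' — fails this test, so Negative. fagoczhx: has 'o' — fits, so Positive.

Negative, Negative, Negative, Negative, Positive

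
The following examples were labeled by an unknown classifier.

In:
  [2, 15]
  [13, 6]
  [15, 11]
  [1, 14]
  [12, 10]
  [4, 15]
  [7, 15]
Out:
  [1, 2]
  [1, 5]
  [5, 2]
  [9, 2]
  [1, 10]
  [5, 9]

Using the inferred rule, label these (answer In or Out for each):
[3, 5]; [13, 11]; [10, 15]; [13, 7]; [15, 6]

All 'In' examples share one property — sum ≥ 15 — and every 'Out' example lacks it.

Out, In, In, In, In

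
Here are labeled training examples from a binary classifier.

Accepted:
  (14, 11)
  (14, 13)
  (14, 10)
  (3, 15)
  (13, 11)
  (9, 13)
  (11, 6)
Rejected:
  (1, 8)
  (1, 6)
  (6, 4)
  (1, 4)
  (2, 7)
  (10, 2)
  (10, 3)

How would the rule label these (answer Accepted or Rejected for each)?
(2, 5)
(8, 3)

Rejected, Rejected

All 'Accepted' examples share one property — sum ≥ 17 — and every 'Rejected' example lacks it.
(2, 5): 2+5 = 7 — fails the rule, so Rejected. (8, 3): 8+3 = 11 — fails the rule, so Rejected.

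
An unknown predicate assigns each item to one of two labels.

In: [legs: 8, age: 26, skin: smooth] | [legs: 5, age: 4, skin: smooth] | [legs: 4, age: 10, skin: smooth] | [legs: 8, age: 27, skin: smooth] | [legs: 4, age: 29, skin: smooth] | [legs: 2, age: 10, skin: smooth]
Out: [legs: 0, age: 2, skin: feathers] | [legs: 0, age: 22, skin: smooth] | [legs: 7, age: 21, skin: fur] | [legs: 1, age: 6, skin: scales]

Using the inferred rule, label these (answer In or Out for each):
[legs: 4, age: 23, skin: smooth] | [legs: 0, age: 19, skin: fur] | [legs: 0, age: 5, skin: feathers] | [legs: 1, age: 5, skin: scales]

The simplest hypothesis consistent with all the labels is: skin is smooth AND legs ≥ 1.
[legs: 4, age: 23, skin: smooth] → skin is smooth, legs = 4 → In.
[legs: 0, age: 19, skin: fur] → skin is fur, legs = 0 → Out.
[legs: 0, age: 5, skin: feathers] → skin is feathers, legs = 0 → Out.
[legs: 1, age: 5, skin: scales] → skin is scales, legs = 1 → Out.

In, Out, Out, Out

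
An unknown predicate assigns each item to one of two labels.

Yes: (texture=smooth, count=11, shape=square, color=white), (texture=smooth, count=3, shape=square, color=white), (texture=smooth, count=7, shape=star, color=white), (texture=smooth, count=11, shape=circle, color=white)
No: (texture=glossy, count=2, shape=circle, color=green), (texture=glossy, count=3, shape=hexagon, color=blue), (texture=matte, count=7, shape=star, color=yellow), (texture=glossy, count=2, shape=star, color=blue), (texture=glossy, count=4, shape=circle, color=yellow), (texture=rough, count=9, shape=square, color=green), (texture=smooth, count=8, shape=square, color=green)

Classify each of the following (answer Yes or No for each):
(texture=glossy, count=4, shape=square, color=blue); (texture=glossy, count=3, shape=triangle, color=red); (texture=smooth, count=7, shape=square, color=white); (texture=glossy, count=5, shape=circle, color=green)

No, No, Yes, No

The classifier is using: color is white.
(texture=glossy, count=4, shape=square, color=blue): No (color is blue).
(texture=glossy, count=3, shape=triangle, color=red): No (color is red).
(texture=smooth, count=7, shape=square, color=white): Yes (color is white).
(texture=glossy, count=5, shape=circle, color=green): No (color is green).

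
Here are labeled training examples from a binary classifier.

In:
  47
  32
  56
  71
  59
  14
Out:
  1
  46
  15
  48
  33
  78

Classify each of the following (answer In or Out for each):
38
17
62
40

'In' ⟺ ≡ 2 (mod 3).

In, In, In, Out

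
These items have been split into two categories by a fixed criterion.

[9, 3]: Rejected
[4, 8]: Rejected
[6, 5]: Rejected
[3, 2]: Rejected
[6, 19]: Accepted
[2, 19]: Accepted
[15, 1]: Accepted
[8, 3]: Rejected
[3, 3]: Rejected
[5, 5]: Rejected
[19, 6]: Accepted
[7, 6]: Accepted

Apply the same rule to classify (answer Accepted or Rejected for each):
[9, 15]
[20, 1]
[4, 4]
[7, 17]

Accepted, Accepted, Rejected, Accepted

All 'Accepted' examples share one property — sum ≥ 13 — and every 'Rejected' example lacks it.
Accepted: [9, 15], since 9+15 = 24. Accepted: [20, 1], since 20+1 = 21. Rejected: [4, 4], since 4+4 = 8. Accepted: [7, 17], since 7+17 = 24.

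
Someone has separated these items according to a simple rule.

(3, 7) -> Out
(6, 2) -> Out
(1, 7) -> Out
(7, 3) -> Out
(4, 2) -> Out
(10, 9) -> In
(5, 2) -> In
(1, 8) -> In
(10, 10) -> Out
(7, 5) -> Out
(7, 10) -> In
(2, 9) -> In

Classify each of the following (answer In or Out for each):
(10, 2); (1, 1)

Out, Out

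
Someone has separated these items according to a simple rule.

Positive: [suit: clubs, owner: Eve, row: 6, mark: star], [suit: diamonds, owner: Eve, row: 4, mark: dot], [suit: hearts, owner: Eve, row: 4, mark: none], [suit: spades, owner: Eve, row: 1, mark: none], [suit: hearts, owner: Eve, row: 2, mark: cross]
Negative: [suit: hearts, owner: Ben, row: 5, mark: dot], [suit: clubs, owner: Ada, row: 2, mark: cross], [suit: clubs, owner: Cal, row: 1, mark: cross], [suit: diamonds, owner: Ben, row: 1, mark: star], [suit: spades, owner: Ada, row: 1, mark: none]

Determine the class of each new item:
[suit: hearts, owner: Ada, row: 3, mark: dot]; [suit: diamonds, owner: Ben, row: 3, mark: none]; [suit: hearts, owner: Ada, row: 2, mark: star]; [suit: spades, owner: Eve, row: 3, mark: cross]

The pattern is that an item is 'Positive' exactly when: owner is Eve.
[suit: hearts, owner: Ada, row: 3, mark: dot] — owner is Ada, hence Negative. [suit: diamonds, owner: Ben, row: 3, mark: none] — owner is Ben, hence Negative. [suit: hearts, owner: Ada, row: 2, mark: star] — owner is Ada, hence Negative. [suit: spades, owner: Eve, row: 3, mark: cross] — owner is Eve, hence Positive.

Negative, Negative, Negative, Positive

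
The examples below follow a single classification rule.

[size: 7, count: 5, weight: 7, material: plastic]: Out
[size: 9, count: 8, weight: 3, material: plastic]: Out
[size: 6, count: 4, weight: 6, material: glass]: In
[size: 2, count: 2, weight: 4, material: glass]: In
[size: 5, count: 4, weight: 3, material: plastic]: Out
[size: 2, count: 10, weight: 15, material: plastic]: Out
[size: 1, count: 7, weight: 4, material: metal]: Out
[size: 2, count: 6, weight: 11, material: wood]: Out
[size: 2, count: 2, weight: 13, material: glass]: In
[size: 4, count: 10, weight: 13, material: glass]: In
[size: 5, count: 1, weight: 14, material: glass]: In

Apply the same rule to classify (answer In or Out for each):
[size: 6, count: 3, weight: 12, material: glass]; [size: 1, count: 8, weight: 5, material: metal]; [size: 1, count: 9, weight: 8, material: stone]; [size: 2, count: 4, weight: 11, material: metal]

In, Out, Out, Out

Rule: material is glass. This holds for each 'In' example and fails for each 'Out' one.
[size: 6, count: 3, weight: 12, material: glass]: In (material is glass). [size: 1, count: 8, weight: 5, material: metal]: Out (material is metal). [size: 1, count: 9, weight: 8, material: stone]: Out (material is stone). [size: 2, count: 4, weight: 11, material: metal]: Out (material is metal).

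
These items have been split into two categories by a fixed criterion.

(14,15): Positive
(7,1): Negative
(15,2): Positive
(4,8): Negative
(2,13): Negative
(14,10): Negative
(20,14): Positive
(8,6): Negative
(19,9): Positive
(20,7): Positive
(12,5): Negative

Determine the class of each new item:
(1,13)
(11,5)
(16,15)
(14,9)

The common property of the 'Positive' items is: max ≥ 15. No 'Negative' item has it.
(1,13) — max 13, hence Negative.
(11,5) — max 11, hence Negative.
(16,15) — max 16, hence Positive.
(14,9) — max 14, hence Negative.

Negative, Negative, Positive, Negative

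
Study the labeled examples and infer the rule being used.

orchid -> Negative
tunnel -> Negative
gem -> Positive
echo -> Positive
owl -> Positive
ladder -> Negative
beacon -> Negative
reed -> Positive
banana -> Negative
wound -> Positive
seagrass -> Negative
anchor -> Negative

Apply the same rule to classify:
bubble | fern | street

Every 'Positive' example satisfies: length ≤ 5. None of the 'Negative' examples do.
bubble: length 6 — does not fit, so Negative. fern: length 4 — checks out, so Positive. street: length 6 — does not fit, so Negative.

Negative, Positive, Negative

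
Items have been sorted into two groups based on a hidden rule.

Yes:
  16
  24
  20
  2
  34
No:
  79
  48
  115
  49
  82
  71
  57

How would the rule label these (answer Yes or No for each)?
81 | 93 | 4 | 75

The distinguishing property — at most 34 — holds for all the 'Yes' cases and none of the 'No' cases.
81: No (81 > 34).
93: No (93 > 34).
4: Yes (4 ≤ 34).
75: No (75 > 34).

No, No, Yes, No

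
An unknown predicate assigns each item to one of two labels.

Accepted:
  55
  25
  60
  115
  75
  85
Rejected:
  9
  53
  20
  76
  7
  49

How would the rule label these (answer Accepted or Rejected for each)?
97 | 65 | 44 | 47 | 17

Rejected, Accepted, Rejected, Rejected, Rejected

'Accepted' ⟺ multiple of 5 AND at least 25.
Rejected: 97, since 97 = 5·19 + 2, 97 ≥ 25. Accepted: 65, since 65 = 5·13, 65 ≥ 25. Rejected: 44, since 44 = 5·8 + 4, 44 ≥ 25. Rejected: 47, since 47 = 5·9 + 2, 47 ≥ 25. Rejected: 17, since 17 = 5·3 + 2, 17 < 25.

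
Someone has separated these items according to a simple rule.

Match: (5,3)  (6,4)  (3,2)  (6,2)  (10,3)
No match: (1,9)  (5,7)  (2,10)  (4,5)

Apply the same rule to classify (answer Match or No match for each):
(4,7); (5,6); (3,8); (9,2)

A rule that fits every label: first > second — true of each 'Match' example, false of each 'No match' one.
(4,7) — 4 < 7, hence No match.
(5,6) — 5 < 6, hence No match.
(3,8) — 3 < 8, hence No match.
(9,2) — 9 > 2, hence Match.

No match, No match, No match, Match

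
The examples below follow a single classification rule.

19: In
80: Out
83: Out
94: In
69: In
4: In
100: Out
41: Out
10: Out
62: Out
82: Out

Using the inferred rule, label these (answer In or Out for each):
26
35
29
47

The common property of the 'In' items is: ≡ 4 (mod 5). No 'Out' item has it.
26: Out (26 mod 5 = 1).
35: Out (35 mod 5 = 0).
29: In (29 mod 5 = 4).
47: Out (47 mod 5 = 2).

Out, Out, In, Out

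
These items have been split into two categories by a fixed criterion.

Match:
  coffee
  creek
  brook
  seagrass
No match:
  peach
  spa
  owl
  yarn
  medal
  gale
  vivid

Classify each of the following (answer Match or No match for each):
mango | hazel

No match, No match

Comparing the two groups points to one rule — has a double letter.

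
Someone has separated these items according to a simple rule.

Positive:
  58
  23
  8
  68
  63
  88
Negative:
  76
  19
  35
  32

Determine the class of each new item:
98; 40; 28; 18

The simplest hypothesis consistent with all the labels is: ≡ 3 (mod 5).

Positive, Negative, Positive, Positive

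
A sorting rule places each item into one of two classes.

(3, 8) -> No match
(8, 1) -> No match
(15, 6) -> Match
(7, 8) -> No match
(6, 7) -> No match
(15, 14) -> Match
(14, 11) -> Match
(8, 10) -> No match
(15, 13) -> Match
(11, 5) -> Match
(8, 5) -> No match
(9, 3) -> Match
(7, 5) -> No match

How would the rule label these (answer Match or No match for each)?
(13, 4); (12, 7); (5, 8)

The classifier is using: first ≥ 9.
(13, 4): first 13, matches → Match. (12, 7): first 12, matches → Match. (5, 8): first 5, lacks this property → No match.

Match, Match, No match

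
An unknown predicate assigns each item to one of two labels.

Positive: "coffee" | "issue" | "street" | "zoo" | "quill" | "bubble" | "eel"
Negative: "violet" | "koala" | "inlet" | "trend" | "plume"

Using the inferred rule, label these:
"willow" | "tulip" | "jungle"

Positive, Negative, Negative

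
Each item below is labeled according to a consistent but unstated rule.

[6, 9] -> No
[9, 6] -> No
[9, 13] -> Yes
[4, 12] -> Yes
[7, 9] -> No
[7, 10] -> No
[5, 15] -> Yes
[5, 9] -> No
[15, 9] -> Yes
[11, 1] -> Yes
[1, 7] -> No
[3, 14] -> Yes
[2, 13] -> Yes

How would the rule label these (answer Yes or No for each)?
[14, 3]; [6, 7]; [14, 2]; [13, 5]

Rule: max ≥ 11. This holds for each 'Yes' example and fails for each 'No' one.
Yes: [14, 3], since max 14.
No: [6, 7], since max 7.
Yes: [14, 2], since max 14.
Yes: [13, 5], since max 13.

Yes, No, Yes, Yes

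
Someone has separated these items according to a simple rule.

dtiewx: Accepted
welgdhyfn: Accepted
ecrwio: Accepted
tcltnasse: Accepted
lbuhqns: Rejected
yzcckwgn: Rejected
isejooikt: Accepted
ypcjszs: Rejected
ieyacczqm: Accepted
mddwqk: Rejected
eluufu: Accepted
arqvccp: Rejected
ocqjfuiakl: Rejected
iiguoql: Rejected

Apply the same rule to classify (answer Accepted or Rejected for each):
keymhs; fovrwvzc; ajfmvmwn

Accepted, Rejected, Rejected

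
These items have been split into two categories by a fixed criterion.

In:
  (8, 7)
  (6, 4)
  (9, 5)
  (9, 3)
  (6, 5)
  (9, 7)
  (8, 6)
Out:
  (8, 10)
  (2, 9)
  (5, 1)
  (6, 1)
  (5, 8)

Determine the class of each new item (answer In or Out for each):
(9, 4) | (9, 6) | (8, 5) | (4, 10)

The common property of the 'In' items is: first > second AND sum ≥ 10. No 'Out' item has it.
(9, 4): 9 > 4, 9+4 = 13 — checks out, so In. (9, 6): 9 > 6, 9+6 = 15 — checks out, so In. (8, 5): 8 > 5, 8+5 = 13 — checks out, so In. (4, 10): 4 < 10, 4+10 = 14 — doesn't match, so Out.

In, In, In, Out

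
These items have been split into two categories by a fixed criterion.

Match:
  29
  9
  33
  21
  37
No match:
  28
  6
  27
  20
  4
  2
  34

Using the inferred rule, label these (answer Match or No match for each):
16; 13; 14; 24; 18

The common property of the 'Match' items is: ≡ 1 (mod 4). No 'No match' item has it.

No match, Match, No match, No match, No match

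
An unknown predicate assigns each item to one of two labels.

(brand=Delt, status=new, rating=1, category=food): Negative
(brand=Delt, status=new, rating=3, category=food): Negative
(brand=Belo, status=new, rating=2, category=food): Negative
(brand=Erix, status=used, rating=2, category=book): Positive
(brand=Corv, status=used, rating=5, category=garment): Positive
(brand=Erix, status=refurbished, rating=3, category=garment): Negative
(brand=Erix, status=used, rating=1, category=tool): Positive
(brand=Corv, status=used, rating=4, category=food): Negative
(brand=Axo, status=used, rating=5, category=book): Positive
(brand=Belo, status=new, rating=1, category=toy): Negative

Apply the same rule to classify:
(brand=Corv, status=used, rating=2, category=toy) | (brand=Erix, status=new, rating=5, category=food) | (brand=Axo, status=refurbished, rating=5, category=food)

The common property of the 'Positive' items is: status is used AND rating ≠ 4. No 'Negative' item has it.

Positive, Negative, Negative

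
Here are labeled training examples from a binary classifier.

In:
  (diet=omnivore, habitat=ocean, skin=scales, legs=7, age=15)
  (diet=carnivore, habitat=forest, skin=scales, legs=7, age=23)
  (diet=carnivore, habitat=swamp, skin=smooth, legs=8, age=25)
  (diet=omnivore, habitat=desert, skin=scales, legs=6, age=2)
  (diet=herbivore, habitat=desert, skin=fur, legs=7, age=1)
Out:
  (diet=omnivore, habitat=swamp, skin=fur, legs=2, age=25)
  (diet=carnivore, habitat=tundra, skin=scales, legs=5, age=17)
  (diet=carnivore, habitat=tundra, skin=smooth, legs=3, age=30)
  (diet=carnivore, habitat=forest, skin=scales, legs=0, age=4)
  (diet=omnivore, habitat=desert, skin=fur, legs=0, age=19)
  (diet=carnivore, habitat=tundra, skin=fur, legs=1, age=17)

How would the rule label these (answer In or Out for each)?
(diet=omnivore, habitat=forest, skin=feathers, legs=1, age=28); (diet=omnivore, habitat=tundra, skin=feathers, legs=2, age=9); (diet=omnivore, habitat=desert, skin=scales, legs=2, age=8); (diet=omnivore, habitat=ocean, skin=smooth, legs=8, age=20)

Rule: legs ≥ 6. This holds for each 'In' example and fails for each 'Out' one.
(diet=omnivore, habitat=forest, skin=feathers, legs=1, age=28): Out (legs = 1).
(diet=omnivore, habitat=tundra, skin=feathers, legs=2, age=9): Out (legs = 2).
(diet=omnivore, habitat=desert, skin=scales, legs=2, age=8): Out (legs = 2).
(diet=omnivore, habitat=ocean, skin=smooth, legs=8, age=20): In (legs = 8).

Out, Out, Out, In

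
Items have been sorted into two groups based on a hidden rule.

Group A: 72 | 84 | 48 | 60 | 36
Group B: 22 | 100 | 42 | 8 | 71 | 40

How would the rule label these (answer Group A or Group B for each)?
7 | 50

Group B, Group B

Looking at the examples, the only property every 'Group A' case has and every 'Group B' case lacks is: multiple of 12.
7: 7 = 12·0 + 7 — fails the rule, so Group B. 50: 50 = 12·4 + 2 — fails the rule, so Group B.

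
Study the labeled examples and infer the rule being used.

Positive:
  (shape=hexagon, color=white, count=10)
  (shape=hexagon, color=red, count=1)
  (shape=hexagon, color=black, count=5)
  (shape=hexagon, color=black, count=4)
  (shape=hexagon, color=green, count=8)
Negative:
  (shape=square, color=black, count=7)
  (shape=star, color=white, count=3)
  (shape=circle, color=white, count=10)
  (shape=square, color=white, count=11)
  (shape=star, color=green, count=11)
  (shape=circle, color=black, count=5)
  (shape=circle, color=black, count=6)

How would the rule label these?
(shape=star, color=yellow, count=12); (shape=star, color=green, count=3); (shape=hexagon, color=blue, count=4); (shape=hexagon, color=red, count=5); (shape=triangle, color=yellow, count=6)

Negative, Negative, Positive, Positive, Negative

All 'Positive' examples share one property — shape is hexagon — and every 'Negative' example lacks it.
(shape=star, color=yellow, count=12): Negative (shape is star). (shape=star, color=green, count=3): Negative (shape is star). (shape=hexagon, color=blue, count=4): Positive (shape is hexagon). (shape=hexagon, color=red, count=5): Positive (shape is hexagon). (shape=triangle, color=yellow, count=6): Negative (shape is triangle).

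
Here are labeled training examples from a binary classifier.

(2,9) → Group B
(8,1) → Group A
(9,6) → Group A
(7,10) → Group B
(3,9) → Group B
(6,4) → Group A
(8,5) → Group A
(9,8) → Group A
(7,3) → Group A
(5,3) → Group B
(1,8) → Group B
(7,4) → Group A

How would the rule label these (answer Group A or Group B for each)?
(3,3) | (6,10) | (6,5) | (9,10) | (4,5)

Group B, Group B, Group A, Group B, Group B

The distinguishing property — first > second AND sum ≥ 9 — holds for all the 'Group A' cases and none of the 'Group B' cases.
Group B: (3,3), since 3 = 3, 3+3 = 6.
Group B: (6,10), since 6 < 10, 6+10 = 16.
Group A: (6,5), since 6 > 5, 6+5 = 11.
Group B: (9,10), since 9 < 10, 9+10 = 19.
Group B: (4,5), since 4 < 5, 4+5 = 9.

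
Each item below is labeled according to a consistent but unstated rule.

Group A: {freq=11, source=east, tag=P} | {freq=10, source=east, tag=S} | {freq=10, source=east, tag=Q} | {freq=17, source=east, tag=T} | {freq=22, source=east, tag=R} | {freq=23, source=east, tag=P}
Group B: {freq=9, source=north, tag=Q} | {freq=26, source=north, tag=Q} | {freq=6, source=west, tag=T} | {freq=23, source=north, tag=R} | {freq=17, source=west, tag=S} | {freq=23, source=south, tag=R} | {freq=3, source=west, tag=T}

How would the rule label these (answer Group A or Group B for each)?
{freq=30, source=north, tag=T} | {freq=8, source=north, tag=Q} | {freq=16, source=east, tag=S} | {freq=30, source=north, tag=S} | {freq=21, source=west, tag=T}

Looking at the examples, the only property every 'Group A' case has and every 'Group B' case lacks is: source is east.

Group B, Group B, Group A, Group B, Group B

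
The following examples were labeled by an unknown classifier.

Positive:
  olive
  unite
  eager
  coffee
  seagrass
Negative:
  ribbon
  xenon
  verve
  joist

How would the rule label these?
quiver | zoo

Positive, Negative

The distinguishing property — has ≥ 3 vowels — holds for all the 'Positive' cases and none of the 'Negative' cases.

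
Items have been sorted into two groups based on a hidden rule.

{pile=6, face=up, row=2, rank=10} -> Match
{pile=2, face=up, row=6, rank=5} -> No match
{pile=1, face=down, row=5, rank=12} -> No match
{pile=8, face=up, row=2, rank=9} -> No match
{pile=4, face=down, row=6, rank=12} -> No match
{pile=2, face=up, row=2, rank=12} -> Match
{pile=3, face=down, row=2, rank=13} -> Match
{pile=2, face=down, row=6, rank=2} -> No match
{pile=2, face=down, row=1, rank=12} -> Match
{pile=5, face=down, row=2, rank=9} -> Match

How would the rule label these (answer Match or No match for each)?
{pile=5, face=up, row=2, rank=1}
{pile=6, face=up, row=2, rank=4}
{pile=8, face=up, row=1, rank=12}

Match, Match, No match

Rule: row ≤ 2 AND pile ≤ 6. This holds for each 'Match' example and fails for each 'No match' one.
Match: {pile=5, face=up, row=2, rank=1}, since row = 2, pile = 5.
Match: {pile=6, face=up, row=2, rank=4}, since row = 2, pile = 6.
No match: {pile=8, face=up, row=1, rank=12}, since row = 1, pile = 8.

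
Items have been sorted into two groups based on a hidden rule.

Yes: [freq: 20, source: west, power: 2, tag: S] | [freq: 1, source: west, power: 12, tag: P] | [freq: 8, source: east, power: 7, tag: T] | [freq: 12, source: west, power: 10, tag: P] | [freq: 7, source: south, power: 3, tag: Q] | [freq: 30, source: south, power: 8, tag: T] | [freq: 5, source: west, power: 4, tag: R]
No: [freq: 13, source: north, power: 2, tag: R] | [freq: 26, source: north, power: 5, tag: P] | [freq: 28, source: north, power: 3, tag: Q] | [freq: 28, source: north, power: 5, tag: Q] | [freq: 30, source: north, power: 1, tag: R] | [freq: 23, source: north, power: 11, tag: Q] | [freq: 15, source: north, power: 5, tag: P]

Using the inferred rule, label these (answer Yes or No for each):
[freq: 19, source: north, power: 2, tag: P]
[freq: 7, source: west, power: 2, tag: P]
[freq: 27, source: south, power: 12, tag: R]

No, Yes, Yes

The classifier is using: source is not north.
[freq: 19, source: north, power: 2, tag: P]: source is north, lacks this property → No.
[freq: 7, source: west, power: 2, tag: P]: source is west, has this property → Yes.
[freq: 27, source: south, power: 12, tag: R]: source is south, has this property → Yes.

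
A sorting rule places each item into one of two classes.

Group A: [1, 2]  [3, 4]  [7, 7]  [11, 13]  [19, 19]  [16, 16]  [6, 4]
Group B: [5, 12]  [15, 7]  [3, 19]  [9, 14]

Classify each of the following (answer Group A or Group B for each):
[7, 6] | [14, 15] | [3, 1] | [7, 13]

Group A, Group A, Group A, Group B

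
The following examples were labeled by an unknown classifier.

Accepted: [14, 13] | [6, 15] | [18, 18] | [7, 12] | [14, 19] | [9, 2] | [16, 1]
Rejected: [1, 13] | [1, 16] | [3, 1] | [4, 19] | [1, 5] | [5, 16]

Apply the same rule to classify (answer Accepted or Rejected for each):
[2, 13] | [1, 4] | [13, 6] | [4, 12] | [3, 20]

The common property of the 'Accepted' items is: first ≥ 6. No 'Rejected' item has it.
Rejected: [2, 13], since first 2.
Rejected: [1, 4], since first 1.
Accepted: [13, 6], since first 13.
Rejected: [4, 12], since first 4.
Rejected: [3, 20], since first 3.

Rejected, Rejected, Accepted, Rejected, Rejected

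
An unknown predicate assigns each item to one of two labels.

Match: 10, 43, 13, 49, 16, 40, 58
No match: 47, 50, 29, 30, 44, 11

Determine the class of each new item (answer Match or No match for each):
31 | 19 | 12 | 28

Match, Match, No match, Match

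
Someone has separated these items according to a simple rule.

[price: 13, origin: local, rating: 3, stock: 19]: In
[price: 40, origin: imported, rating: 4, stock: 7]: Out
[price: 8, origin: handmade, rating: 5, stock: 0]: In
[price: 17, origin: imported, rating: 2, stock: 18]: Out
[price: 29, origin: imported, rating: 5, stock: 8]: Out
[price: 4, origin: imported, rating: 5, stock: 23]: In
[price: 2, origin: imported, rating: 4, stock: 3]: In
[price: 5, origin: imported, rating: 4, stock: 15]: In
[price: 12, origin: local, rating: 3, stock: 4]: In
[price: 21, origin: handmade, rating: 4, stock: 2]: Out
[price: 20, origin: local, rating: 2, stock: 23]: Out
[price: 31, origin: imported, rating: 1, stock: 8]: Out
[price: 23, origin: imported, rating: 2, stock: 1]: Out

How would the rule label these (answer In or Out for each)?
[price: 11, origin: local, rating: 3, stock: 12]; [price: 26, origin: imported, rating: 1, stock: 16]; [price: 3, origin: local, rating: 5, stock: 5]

The rule appears to be: price ≤ 13.
[price: 11, origin: local, rating: 3, stock: 12]: price = 11 — has this property, so In. [price: 26, origin: imported, rating: 1, stock: 16]: price = 26 — does not pass, so Out. [price: 3, origin: local, rating: 5, stock: 5]: price = 3 — has this property, so In.

In, Out, In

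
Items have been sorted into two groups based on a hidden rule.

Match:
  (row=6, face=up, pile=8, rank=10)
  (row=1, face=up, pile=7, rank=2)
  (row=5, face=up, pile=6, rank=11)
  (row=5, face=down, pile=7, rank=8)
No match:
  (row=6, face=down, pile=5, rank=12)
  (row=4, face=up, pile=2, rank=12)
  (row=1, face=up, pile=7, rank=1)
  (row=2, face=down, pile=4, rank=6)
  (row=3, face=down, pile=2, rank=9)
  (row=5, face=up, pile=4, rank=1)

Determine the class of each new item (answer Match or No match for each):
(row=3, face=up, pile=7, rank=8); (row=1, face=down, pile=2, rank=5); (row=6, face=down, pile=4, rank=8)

Match, No match, No match

The distinguishing property — rank ≥ 2 AND pile ≥ 6 — holds for all the 'Match' cases and none of the 'No match' cases.
(row=3, face=up, pile=7, rank=8): Match (rank = 8, pile = 7). (row=1, face=down, pile=2, rank=5): No match (rank = 5, pile = 2). (row=6, face=down, pile=4, rank=8): No match (rank = 8, pile = 4).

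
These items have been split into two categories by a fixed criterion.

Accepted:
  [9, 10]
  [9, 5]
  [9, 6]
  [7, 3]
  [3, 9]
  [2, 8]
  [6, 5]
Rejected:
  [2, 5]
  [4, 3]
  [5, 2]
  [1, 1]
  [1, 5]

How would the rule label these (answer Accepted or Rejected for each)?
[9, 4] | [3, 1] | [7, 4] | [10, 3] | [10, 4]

Accepted, Rejected, Accepted, Accepted, Accepted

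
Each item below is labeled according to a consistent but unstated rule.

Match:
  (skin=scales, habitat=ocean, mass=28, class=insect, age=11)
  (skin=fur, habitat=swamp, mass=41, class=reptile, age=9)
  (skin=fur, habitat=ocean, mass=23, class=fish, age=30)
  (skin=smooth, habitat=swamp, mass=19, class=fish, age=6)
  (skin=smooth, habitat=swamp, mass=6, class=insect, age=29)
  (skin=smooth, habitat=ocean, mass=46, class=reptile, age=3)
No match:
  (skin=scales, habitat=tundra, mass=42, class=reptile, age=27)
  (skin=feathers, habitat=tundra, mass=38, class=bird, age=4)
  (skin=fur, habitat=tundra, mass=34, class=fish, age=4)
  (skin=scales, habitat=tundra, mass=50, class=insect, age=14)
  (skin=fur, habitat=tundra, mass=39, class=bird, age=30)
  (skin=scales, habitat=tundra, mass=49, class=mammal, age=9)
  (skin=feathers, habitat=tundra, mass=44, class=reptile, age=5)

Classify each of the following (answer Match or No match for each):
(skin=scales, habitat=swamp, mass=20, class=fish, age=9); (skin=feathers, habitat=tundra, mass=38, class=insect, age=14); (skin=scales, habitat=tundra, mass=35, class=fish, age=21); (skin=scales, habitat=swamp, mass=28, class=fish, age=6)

Match, No match, No match, Match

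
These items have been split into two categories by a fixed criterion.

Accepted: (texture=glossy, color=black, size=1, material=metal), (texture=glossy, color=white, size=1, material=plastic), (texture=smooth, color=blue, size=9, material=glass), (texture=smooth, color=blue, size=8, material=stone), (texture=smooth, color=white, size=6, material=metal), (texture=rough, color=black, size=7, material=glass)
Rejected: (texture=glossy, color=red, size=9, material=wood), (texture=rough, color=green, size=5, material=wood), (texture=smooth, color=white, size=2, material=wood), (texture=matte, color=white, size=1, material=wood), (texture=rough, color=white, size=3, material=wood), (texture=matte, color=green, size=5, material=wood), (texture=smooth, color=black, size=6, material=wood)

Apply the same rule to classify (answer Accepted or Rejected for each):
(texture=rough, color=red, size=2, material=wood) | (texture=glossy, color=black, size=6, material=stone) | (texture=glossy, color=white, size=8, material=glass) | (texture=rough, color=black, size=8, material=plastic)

Looking at the examples, the only property every 'Accepted' case has and every 'Rejected' case lacks is: material is not wood.
(texture=rough, color=red, size=2, material=wood): Rejected (material is wood). (texture=glossy, color=black, size=6, material=stone): Accepted (material is stone). (texture=glossy, color=white, size=8, material=glass): Accepted (material is glass). (texture=rough, color=black, size=8, material=plastic): Accepted (material is plastic).

Rejected, Accepted, Accepted, Accepted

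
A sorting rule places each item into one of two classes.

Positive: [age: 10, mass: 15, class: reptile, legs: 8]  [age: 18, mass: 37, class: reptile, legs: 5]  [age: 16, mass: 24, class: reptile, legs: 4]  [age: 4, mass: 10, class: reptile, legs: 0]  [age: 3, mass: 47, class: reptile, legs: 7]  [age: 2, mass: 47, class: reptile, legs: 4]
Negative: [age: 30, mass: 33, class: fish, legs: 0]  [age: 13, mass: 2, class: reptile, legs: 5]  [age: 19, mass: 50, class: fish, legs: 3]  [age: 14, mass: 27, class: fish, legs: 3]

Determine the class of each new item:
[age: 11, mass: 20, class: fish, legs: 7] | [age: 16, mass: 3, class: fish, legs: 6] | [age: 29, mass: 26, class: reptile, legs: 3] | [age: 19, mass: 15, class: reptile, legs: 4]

Negative, Negative, Positive, Positive

Every 'Positive' example satisfies: class is reptile AND mass ≥ 10. None of the 'Negative' examples do.
[age: 11, mass: 20, class: fish, legs: 7] — class is fish, mass = 20, hence Negative.
[age: 16, mass: 3, class: fish, legs: 6] — class is fish, mass = 3, hence Negative.
[age: 29, mass: 26, class: reptile, legs: 3] — class is reptile, mass = 26, hence Positive.
[age: 19, mass: 15, class: reptile, legs: 4] — class is reptile, mass = 15, hence Positive.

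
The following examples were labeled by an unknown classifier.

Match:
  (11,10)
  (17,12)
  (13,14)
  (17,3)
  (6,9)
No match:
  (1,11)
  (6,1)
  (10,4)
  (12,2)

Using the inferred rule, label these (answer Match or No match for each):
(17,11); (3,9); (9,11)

All 'Match' examples share one property — sum ≥ 15 — and every 'No match' example lacks it.
Match: (17,11), since 17+11 = 28. No match: (3,9), since 3+9 = 12. Match: (9,11), since 9+11 = 20.

Match, No match, Match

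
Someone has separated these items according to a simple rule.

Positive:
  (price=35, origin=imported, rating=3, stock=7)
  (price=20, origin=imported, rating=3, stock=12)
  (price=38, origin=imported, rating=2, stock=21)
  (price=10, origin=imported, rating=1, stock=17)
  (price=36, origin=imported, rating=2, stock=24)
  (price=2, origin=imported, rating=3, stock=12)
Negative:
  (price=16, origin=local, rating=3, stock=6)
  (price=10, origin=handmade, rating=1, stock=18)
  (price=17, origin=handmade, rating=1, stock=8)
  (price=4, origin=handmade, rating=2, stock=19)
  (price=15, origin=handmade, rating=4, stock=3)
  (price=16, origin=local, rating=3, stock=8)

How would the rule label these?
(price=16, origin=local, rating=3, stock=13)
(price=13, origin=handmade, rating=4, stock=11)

Negative, Negative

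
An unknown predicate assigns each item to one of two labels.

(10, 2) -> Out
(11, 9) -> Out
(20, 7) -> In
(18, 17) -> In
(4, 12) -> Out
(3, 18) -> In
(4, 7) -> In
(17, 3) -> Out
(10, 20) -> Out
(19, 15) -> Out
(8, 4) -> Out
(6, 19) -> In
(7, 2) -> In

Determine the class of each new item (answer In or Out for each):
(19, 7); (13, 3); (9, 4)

Out, Out, In

The pattern is that an item is 'In' exactly when: sum is odd.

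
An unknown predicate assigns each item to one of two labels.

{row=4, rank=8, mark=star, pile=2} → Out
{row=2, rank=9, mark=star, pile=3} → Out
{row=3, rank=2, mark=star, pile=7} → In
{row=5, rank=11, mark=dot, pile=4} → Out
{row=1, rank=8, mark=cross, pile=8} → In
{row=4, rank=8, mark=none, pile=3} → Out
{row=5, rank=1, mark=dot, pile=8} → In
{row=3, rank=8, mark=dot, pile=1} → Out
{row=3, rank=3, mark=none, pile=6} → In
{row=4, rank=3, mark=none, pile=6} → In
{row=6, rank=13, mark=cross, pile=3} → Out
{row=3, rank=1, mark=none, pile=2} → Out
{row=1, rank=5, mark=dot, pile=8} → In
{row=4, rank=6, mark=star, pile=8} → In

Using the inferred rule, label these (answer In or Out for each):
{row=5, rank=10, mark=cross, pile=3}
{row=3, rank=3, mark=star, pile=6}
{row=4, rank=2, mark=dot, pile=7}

Out, In, In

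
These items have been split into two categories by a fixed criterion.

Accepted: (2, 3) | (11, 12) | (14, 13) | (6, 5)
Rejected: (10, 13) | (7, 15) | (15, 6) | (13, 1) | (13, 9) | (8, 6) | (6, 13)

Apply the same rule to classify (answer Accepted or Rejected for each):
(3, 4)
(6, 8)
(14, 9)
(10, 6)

Accepted, Rejected, Rejected, Rejected

The simplest hypothesis consistent with all the labels is: |first − second| ≤ 1.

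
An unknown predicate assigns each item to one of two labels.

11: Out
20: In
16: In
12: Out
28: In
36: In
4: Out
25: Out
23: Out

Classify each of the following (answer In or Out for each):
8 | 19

Out, Out

The pattern is that an item is 'In' exactly when: even AND at least 16.
8: Out (8 is even, 8 < 16). 19: Out (19 is odd, 19 ≥ 16).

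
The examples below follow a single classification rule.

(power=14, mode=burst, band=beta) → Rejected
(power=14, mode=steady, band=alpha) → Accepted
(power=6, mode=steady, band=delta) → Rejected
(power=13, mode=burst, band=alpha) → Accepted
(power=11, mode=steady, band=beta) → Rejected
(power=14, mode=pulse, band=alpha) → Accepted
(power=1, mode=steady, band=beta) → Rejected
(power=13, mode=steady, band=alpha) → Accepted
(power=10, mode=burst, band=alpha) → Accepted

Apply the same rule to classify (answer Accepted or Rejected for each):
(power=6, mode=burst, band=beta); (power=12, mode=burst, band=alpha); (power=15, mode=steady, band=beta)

Rejected, Accepted, Rejected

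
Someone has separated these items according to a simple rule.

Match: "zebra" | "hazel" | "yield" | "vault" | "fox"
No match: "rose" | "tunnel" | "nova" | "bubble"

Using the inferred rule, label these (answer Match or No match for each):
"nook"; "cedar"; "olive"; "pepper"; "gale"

The rule appears to be: odd length.
"nook": length 4, does not satisfy this → No match.
"cedar": length 5, checks out → Match.
"olive": length 5, checks out → Match.
"pepper": length 6, does not satisfy this → No match.
"gale": length 4, does not satisfy this → No match.

No match, Match, Match, No match, No match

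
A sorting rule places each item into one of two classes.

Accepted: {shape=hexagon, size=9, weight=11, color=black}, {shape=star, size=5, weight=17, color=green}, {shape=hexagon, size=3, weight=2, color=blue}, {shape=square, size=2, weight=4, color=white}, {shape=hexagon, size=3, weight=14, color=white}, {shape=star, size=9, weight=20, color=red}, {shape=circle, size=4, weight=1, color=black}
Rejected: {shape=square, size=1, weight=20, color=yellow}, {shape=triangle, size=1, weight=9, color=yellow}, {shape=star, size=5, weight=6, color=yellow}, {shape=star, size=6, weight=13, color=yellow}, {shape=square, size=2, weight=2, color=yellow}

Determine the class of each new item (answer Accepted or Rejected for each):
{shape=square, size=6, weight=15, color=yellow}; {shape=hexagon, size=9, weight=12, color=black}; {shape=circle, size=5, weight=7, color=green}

Rejected, Accepted, Accepted

Looking at the examples, the only property every 'Accepted' case has and every 'Rejected' case lacks is: color is not yellow.
{shape=square, size=6, weight=15, color=yellow} → color is yellow → Rejected. {shape=hexagon, size=9, weight=12, color=black} → color is black → Accepted. {shape=circle, size=5, weight=7, color=green} → color is green → Accepted.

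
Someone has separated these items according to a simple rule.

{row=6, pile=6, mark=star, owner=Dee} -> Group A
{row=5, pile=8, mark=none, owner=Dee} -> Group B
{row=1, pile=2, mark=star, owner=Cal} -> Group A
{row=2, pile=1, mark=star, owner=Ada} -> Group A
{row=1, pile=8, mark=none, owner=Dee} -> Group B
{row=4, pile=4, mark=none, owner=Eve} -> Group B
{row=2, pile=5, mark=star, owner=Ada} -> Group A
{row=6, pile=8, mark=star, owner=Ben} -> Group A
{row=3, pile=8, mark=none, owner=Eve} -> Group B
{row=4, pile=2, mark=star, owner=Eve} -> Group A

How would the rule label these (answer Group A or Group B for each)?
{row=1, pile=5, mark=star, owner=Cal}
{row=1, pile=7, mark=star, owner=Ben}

Rule: mark is star. This holds for each 'Group A' example and fails for each 'Group B' one.
{row=1, pile=5, mark=star, owner=Cal}: mark is star — qualifies, so Group A. {row=1, pile=7, mark=star, owner=Ben}: mark is star — qualifies, so Group A.

Group A, Group A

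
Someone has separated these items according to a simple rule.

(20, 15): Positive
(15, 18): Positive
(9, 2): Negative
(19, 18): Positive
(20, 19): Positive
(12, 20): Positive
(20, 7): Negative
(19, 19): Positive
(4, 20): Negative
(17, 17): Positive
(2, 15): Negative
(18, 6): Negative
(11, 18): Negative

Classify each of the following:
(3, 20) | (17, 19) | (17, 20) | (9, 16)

The rule appears to be: sum ≥ 32.
(3, 20): Negative (3+20 = 23). (17, 19): Positive (17+19 = 36). (17, 20): Positive (17+20 = 37). (9, 16): Negative (9+16 = 25).

Negative, Positive, Positive, Negative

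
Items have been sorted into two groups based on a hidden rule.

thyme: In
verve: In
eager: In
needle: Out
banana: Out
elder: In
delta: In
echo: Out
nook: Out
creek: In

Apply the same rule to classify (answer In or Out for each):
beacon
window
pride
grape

'In' ⟺ odd length.
beacon: length 6, doesn't qualify → Out.
window: length 6, doesn't qualify → Out.
pride: length 5, matches → In.
grape: length 5, matches → In.

Out, Out, In, In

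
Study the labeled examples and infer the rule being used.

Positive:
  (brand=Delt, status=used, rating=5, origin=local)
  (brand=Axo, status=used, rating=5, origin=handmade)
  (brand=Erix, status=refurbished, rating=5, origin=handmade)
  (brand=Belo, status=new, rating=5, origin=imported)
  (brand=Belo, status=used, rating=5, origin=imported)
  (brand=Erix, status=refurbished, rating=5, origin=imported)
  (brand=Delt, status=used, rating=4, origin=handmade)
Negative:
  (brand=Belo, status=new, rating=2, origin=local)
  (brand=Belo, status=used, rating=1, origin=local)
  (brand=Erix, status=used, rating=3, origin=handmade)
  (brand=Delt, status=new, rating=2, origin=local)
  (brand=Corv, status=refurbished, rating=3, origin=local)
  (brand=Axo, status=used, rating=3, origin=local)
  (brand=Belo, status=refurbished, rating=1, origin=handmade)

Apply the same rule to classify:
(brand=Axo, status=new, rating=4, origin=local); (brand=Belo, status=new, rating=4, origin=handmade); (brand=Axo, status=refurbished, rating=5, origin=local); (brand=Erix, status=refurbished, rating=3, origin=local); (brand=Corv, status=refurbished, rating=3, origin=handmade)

Positive, Positive, Positive, Negative, Negative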